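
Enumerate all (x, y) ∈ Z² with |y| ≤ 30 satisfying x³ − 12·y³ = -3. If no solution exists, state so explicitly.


The equation is x³ - 12y³ = -3. For fixed y, x³ = 12·y³ − 3, so a solution requires the RHS to be a perfect cube.
Strategy: iterate y from -30 to 30, compute RHS = 12·y³ − 3, and check whether it is a (positive or negative) perfect cube.
Check small values of y:
  y = 0: RHS = -3 is not a perfect cube.
  y = 1: RHS = 9 is not a perfect cube.
  y = -1: RHS = -15 is not a perfect cube.
  y = 2: RHS = 93 is not a perfect cube.
  y = -2: RHS = -99 is not a perfect cube.
  y = 3: RHS = 321 is not a perfect cube.
  y = -3: RHS = -327 is not a perfect cube.
Continuing the search up to |y| = 30 finds no solutions either.
No (x, y) in the scanned range satisfies the equation.

No integer solutions with |y| ≤ 30.


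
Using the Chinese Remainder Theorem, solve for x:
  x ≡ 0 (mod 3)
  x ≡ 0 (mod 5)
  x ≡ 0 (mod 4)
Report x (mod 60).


Moduli 3, 5, 4 are pairwise coprime; by CRT there is a unique solution modulo M = 3 · 5 · 4 = 60.
Solve pairwise, accumulating the modulus:
  Start with x ≡ 0 (mod 3).
  Combine with x ≡ 0 (mod 5): since gcd(3, 5) = 1, we get a unique residue mod 15.
    Write x = 0 + 3·t and substitute into x ≡ 0 (mod 5): 3·t ≡ 0 − 0 = 0 (mod 5).
    The inverse of 3 mod 5 is 2 (since 3·2 = 6 = 1·5 + 1), so t ≡ 2·0 = 0 ≡ 0 (mod 5).
    Then x = 0 + 3·0 = 0, valid modulo lcm(3, 5) = 15: x ≡ 0 (mod 15).
  Combine with x ≡ 0 (mod 4): since gcd(15, 4) = 1, we get a unique residue mod 60.
    Write x = 0 + 15·t and substitute into x ≡ 0 (mod 4): 15·t ≡ 0 − 0 = 0 (mod 4).
    Reduce coefficients mod 4: 3·t ≡ 0 (mod 4).
    The inverse of 3 mod 4 is 3 (since 3·3 = 9 = 2·4 + 1), so t ≡ 3·0 = 0 ≡ 0 (mod 4).
    Then x = 0 + 15·0 = 0, valid modulo lcm(15, 4) = 60: x ≡ 0 (mod 60).
Verify: 0 mod 3 = 0 ✓, 0 mod 5 = 0 ✓, 0 mod 4 = 0 ✓.

x ≡ 0 (mod 60).


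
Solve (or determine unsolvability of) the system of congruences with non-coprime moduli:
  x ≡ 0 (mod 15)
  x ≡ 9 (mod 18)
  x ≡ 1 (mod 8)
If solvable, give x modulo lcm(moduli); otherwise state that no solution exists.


Moduli 15, 18, 8 are not pairwise coprime, so CRT works modulo lcm(m_i) when all pairwise compatibility conditions hold.
Pairwise compatibility: gcd(m_i, m_j) must divide a_i - a_j for every pair.
Merge one congruence at a time:
  Start: x ≡ 0 (mod 15).
  Combine with x ≡ 9 (mod 18): gcd(15, 18) = 3; 9 - 0 = 9, which IS divisible by 3, so compatible.
    Write x = 0 + 15·t and substitute into x ≡ 9 (mod 18): 15·t ≡ 9 − 0 = 9 (mod 18).
    Divide the congruence (and modulus) by g = 3: 5·t ≡ 3 (mod 6).
    The inverse of 5 mod 6 is 5 (since 5·5 = 25 = 4·6 + 1), so t ≡ 5·3 = 15 ≡ 3 (mod 6).
    Then x = 0 + 15·3 = 45, valid modulo lcm(15, 18) = 90: x ≡ 45 (mod 90).
  Combine with x ≡ 1 (mod 8): gcd(90, 8) = 2; 1 - 45 = -44, which IS divisible by 2, so compatible.
    Write x = 45 + 90·t and substitute into x ≡ 1 (mod 8): 90·t ≡ 1 − 45 = -44 (mod 8).
    Divide the congruence (and modulus) by g = 2: 45·t ≡ -22 (mod 4).
    Reduce coefficients mod 4: 1·t ≡ 2 (mod 4).
    So t ≡ 2 (mod 4).
    Then x = 45 + 90·2 = 225, valid modulo lcm(90, 8) = 360: x ≡ 225 (mod 360).
Verify: 225 mod 15 = 0, 225 mod 18 = 9, 225 mod 8 = 1.

x ≡ 225 (mod 360).


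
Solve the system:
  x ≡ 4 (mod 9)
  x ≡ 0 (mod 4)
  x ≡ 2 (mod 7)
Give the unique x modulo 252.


Moduli 9, 4, 7 are pairwise coprime; by CRT there is a unique solution modulo M = 9 · 4 · 7 = 252.
Solve pairwise, accumulating the modulus:
  Start with x ≡ 4 (mod 9).
  Combine with x ≡ 0 (mod 4): since gcd(9, 4) = 1, we get a unique residue mod 36.
    Write x = 4 + 9·t and substitute into x ≡ 0 (mod 4): 9·t ≡ 0 − 4 = -4 (mod 4).
    Reduce coefficients mod 4: 1·t ≡ 0 (mod 4).
    So t ≡ 0 (mod 4).
    Then x = 4 + 9·0 = 4, valid modulo lcm(9, 4) = 36: x ≡ 4 (mod 36).
  Combine with x ≡ 2 (mod 7): since gcd(36, 7) = 1, we get a unique residue mod 252.
    Write x = 4 + 36·t and substitute into x ≡ 2 (mod 7): 36·t ≡ 2 − 4 = -2 (mod 7).
    Reduce coefficients mod 7: 1·t ≡ 5 (mod 7).
    So t ≡ 5 (mod 7).
    Then x = 4 + 36·5 = 184, valid modulo lcm(36, 7) = 252: x ≡ 184 (mod 252).
Verify: 184 mod 9 = 4 ✓, 184 mod 4 = 0 ✓, 184 mod 7 = 2 ✓.

x ≡ 184 (mod 252).


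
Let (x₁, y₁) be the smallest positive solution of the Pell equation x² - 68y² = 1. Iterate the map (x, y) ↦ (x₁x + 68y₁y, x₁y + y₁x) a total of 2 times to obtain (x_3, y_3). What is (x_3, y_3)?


Step 1: Find the fundamental solution (x₁, y₁) of x² - 68y² = 1.
  Expand √68 as a continued fraction. a₀ = ⌊√68⌋ = 8; iterate m_{k+1} = d_k·a_k − m_k, d_{k+1} = (68 − m_{k+1}²)/d_k, a_{k+1} = ⌊(a₀ + m_{k+1})/d_{k+1}⌋ (starting m₀ = 0, d₀ = 1), with convergents p_k = a_k·p_{k-1} + p_{k-2}, q_k = a_k·q_{k-1} + q_{k-2} (p₋₁ = 1, q₋₁ = 0):
  k = 0: a₀ = 8; p₀/q₀ = 8/1; p₀² − 68·q₀² = 64 − 68 = -4.
  k = 1: m = 8, d = 4, a = ⌊(8 + 8)/4⌋ = 4; p/q = (4·8 + 1)/(4·1 + 0) = 33/4; p² − 68·q² = 1089 − 1088 = 1.
  The first convergent with p² − 68·q² = 1 gives the fundamental solution (x₁, y₁) = (33, 4).
Step 2: Apply the recurrence (x_{n+1}, y_{n+1}) = (x₁x_n + 68y₁y_n, x₁y_n + y₁x_n) repeatedly.
  From (x_1, y_1) = (33, 4): x_2 = 33·33 + 68·4·4 = 2177; y_2 = 33·4 + 4·33 = 264.
  From (x_2, y_2) = (2177, 264): x_3 = 33·2177 + 68·4·264 = 143649; y_3 = 33·264 + 4·2177 = 17420.
Step 3: Verify x_3² - 68·y_3² = 20635035201 - 20635035200 = 1 (should be 1). ✓

(x_1, y_1) = (33, 4); (x_3, y_3) = (143649, 17420).


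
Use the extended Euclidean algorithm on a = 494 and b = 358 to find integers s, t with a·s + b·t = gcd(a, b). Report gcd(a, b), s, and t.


Euclidean algorithm on (494, 358) — divide until remainder is 0:
  494 = 1 · 358 + 136
  358 = 2 · 136 + 86
  136 = 1 · 86 + 50
  86 = 1 · 50 + 36
  50 = 1 · 36 + 14
  36 = 2 · 14 + 8
  14 = 1 · 8 + 6
  8 = 1 · 6 + 2
  6 = 3 · 2 + 0
gcd(494, 358) = 2.
Track Bezout coefficients alongside the remainders: start with r₀ = 494 = a·1 + b·0 (s = 1, t = 0) and r₁ = 358 = a·0 + b·1 (s = 0, t = 1); each new remainder r_{k+1} = r_{k-1} − q_k·r_k inherits s_{k+1} = s_{k-1} − q_k·s_k, t_{k+1} = t_{k-1} − q_k·t_k, so r_k = a·s_k + b·t_k at every step:
  q = 1: r = 136, s = 1 − 1·0 = 1, t = 0 − 1·1 = -1  (check: 494·1 + 358·(-1) = 136)
  q = 2: r = 86, s = 0 − 2·1 = -2, t = 1 − 2·(-1) = 3  (check: 494·(-2) + 358·3 = 86)
  q = 1: r = 50, s = 1 − 1·(-2) = 3, t = -1 − 1·3 = -4  (check: 494·3 + 358·(-4) = 50)
  q = 1: r = 36, s = -2 − 1·3 = -5, t = 3 − 1·(-4) = 7  (check: 494·(-5) + 358·7 = 36)
  q = 1: r = 14, s = 3 − 1·(-5) = 8, t = -4 − 1·7 = -11  (check: 494·8 + 358·(-11) = 14)
  q = 2: r = 8, s = -5 − 2·8 = -21, t = 7 − 2·(-11) = 29  (check: 494·(-21) + 358·29 = 8)
  q = 1: r = 6, s = 8 − 1·(-21) = 29, t = -11 − 1·29 = -40  (check: 494·29 + 358·(-40) = 6)
  q = 1: r = 2, s = -21 − 1·29 = -50, t = 29 − 1·(-40) = 69  (check: 494·(-50) + 358·69 = 2)
The row with r = 2 (the gcd) gives the Bezout coefficients s = -50, t = 69.
Result: 494 · (-50) + 358 · (69) = 2.

gcd(494, 358) = 2; s = -50, t = 69 (check: 494·(-50) + 358·69 = 2).


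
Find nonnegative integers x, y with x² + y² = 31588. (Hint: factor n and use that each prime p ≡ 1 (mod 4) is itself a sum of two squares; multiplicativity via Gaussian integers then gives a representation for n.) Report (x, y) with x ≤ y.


Step 1: Factor n = 31588 = 2^2 · 53 · 149.
Step 2: Check the mod-4 condition on each prime factor: 2 = 2 (special); 53 ≡ 1 (mod 4), exponent 1; 149 ≡ 1 (mod 4), exponent 1.
All primes ≡ 3 (mod 4) appear to even exponent (or don't appear), so by the two-squares theorem n IS expressible as a sum of two squares.
Step 3: Build a representation. Group n = k² · m with k = 2 and m = 53 · 149 = 7897 (a product of primes ≡ 1 (mod 4)); a representation of m scales to one of n via (k·x)² + (k·y)² = k²(x² + y²). Each prime p ≡ 1 (mod 4) is itself a sum of two squares; find a² by testing p − a² for a perfect square:
  53: 53 − 1² = 52, 53 − 2² = 49 = 7² ⇒ 53 = 2² + 7².
  149: 149 − 1² = 148, 149 − 2² = 145, 149 − 3² = 140, 149 − 4² = 133, 149 − 5² = 124, 149 − 6² = 113, 149 − 7² = 100 = 10² ⇒ 149 = 7² + 10².
  Combine using the Brahmagupta–Fibonacci identity (a² + b²)(c² + d²) = (ac − bd)² + (ad + bc)² = (ac + bd)² + (ad − bc)²:
  53 · 149 = 7897: from (2² + 7²)(7² + 10²), take (2·7 − 7·10, 2·10 + 7·7) = (14 − 70, 20 + 49) = (-56, 69); dropping signs (only squares matter) gives (56, 69); check 56² + 69² = 3136 + 4761 = 7897 ✓.
  Scale by k = 2: (2·56, 2·69) = (112, 138).
Step 4: Order so x ≤ y and verify: 112² + 138² = 12544 + 19044 = 31588 = n. ✓

n = 31588 = 112² + 138² (one valid representation with x ≤ y).


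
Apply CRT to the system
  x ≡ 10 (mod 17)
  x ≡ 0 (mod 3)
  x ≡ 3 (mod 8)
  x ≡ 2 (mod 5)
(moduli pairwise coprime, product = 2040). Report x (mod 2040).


Product of moduli M = 17 · 3 · 8 · 5 = 2040.
Merge one congruence at a time:
  Start: x ≡ 10 (mod 17).
  Combine with x ≡ 0 (mod 3); new modulus lcm = 51.
    Write x = 10 + 17·t and substitute into x ≡ 0 (mod 3): 17·t ≡ 0 − 10 = -10 (mod 3).
    Reduce coefficients mod 3: 2·t ≡ 2 (mod 3).
    The inverse of 2 mod 3 is 2 (since 2·2 = 4 = 1·3 + 1), so t ≡ 2·2 = 4 ≡ 1 (mod 3).
    Then x = 10 + 17·1 = 27, valid modulo lcm(17, 3) = 51: x ≡ 27 (mod 51).
  Combine with x ≡ 3 (mod 8); new modulus lcm = 408.
    Write x = 27 + 51·t and substitute into x ≡ 3 (mod 8): 51·t ≡ 3 − 27 = -24 (mod 8).
    Reduce coefficients mod 8: 3·t ≡ 0 (mod 8).
    The inverse of 3 mod 8 is 3 (since 3·3 = 9 = 1·8 + 1), so t ≡ 3·0 = 0 ≡ 0 (mod 8).
    Then x = 27 + 51·0 = 27, valid modulo lcm(51, 8) = 408: x ≡ 27 (mod 408).
  Combine with x ≡ 2 (mod 5); new modulus lcm = 2040.
    Write x = 27 + 408·t and substitute into x ≡ 2 (mod 5): 408·t ≡ 2 − 27 = -25 (mod 5).
    Reduce coefficients mod 5: 3·t ≡ 0 (mod 5).
    The inverse of 3 mod 5 is 2 (since 3·2 = 6 = 1·5 + 1), so t ≡ 2·0 = 0 ≡ 0 (mod 5).
    Then x = 27 + 408·0 = 27, valid modulo lcm(408, 5) = 2040: x ≡ 27 (mod 2040).
Verify against each original: 27 mod 17 = 10, 27 mod 3 = 0, 27 mod 8 = 3, 27 mod 5 = 2.

x ≡ 27 (mod 2040).


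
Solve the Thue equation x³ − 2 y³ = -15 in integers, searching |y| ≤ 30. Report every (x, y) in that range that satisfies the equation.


The equation is x³ - 2y³ = -15. For fixed y, x³ = 2·y³ − 15, so a solution requires the RHS to be a perfect cube.
Strategy: iterate y from -30 to 30, compute RHS = 2·y³ − 15, and check whether it is a (positive or negative) perfect cube.
Check small values of y:
  y = 0: RHS = -15 is not a perfect cube.
  y = 1: RHS = -13 is not a perfect cube.
  y = -1: RHS = -17 is not a perfect cube.
  y = 2: RHS = 1 = (1)³ ⇒ x = 1 works.
  y = -2: RHS = -31 is not a perfect cube.
  y = 3: RHS = 39 is not a perfect cube.
  y = -3: RHS = -69 is not a perfect cube.
Continuing the search up to |y| = 30 finds no further solutions beyond those listed.
Collected solutions: (1, 2).

Solutions (with |y| ≤ 30): (1, 2).


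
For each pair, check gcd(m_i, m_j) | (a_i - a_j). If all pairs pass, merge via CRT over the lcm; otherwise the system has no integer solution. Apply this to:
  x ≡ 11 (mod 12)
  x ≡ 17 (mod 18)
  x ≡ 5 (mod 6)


Moduli 12, 18, 6 are not pairwise coprime, so CRT works modulo lcm(m_i) when all pairwise compatibility conditions hold.
Pairwise compatibility: gcd(m_i, m_j) must divide a_i - a_j for every pair.
Merge one congruence at a time:
  Start: x ≡ 11 (mod 12).
  Combine with x ≡ 17 (mod 18): gcd(12, 18) = 6; 17 - 11 = 6, which IS divisible by 6, so compatible.
    Write x = 11 + 12·t and substitute into x ≡ 17 (mod 18): 12·t ≡ 17 − 11 = 6 (mod 18).
    Divide the congruence (and modulus) by g = 6: 2·t ≡ 1 (mod 3).
    The inverse of 2 mod 3 is 2 (since 2·2 = 4 = 1·3 + 1), so t ≡ 2·1 = 2 ≡ 2 (mod 3).
    Then x = 11 + 12·2 = 35, valid modulo lcm(12, 18) = 36: x ≡ 35 (mod 36).
  Combine with x ≡ 5 (mod 6): gcd(36, 6) = 6; 5 - 35 = -30, which IS divisible by 6, so compatible.
    Write x = 35 + 36·t and substitute into x ≡ 5 (mod 6): 36·t ≡ 5 − 35 = -30 (mod 6).
    Divide the congruence (and modulus) by g = 6: 6·t ≡ -5 (mod 1).
    Modulo 1 every t works; take t = 0.
    Then x = 35 + 36·0 = 35, valid modulo lcm(36, 6) = 36: x ≡ 35 (mod 36).
Verify: 35 mod 12 = 11, 35 mod 18 = 17, 35 mod 6 = 5.

x ≡ 35 (mod 36).


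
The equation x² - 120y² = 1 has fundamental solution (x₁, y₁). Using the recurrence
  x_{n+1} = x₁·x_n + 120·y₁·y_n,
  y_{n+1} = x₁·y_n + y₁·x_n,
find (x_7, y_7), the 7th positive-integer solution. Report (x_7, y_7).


Step 1: Find the fundamental solution (x₁, y₁) of x² - 120y² = 1.
  Expand √120 as a continued fraction. a₀ = ⌊√120⌋ = 10; iterate m_{k+1} = d_k·a_k − m_k, d_{k+1} = (120 − m_{k+1}²)/d_k, a_{k+1} = ⌊(a₀ + m_{k+1})/d_{k+1}⌋ (starting m₀ = 0, d₀ = 1), with convergents p_k = a_k·p_{k-1} + p_{k-2}, q_k = a_k·q_{k-1} + q_{k-2} (p₋₁ = 1, q₋₁ = 0):
  k = 0: a₀ = 10; p₀/q₀ = 10/1; p₀² − 120·q₀² = 100 − 120 = -20.
  k = 1: m = 10, d = 20, a = ⌊(10 + 10)/20⌋ = 1; p/q = (1·10 + 1)/(1·1 + 0) = 11/1; p² − 120·q² = 121 − 120 = 1.
  The first convergent with p² − 120·q² = 1 gives the fundamental solution (x₁, y₁) = (11, 1).
Step 2: Apply the recurrence (x_{n+1}, y_{n+1}) = (x₁x_n + 120y₁y_n, x₁y_n + y₁x_n) repeatedly.
  From (x_1, y_1) = (11, 1): x_2 = 11·11 + 120·1·1 = 241; y_2 = 11·1 + 1·11 = 22.
  From (x_2, y_2) = (241, 22): x_3 = 11·241 + 120·1·22 = 5291; y_3 = 11·22 + 1·241 = 483.
  From (x_3, y_3) = (5291, 483): x_4 = 11·5291 + 120·1·483 = 116161; y_4 = 11·483 + 1·5291 = 10604.
  From (x_4, y_4) = (116161, 10604): x_5 = 11·116161 + 120·1·10604 = 2550251; y_5 = 11·10604 + 1·116161 = 232805.
  From (x_5, y_5) = (2550251, 232805): x_6 = 11·2550251 + 120·1·232805 = 55989361; y_6 = 11·232805 + 1·2550251 = 5111106.
  From (x_6, y_6) = (55989361, 5111106): x_7 = 11·55989361 + 120·1·5111106 = 1229215691; y_7 = 11·5111106 + 1·55989361 = 112211527.
Step 3: Verify x_7² - 120·y_7² = 1510971215000607481 - 1510971215000607480 = 1 (should be 1). ✓

(x_1, y_1) = (11, 1); (x_7, y_7) = (1229215691, 112211527).


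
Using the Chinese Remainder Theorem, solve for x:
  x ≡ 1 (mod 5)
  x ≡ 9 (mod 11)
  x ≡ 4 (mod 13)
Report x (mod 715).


Moduli 5, 11, 13 are pairwise coprime; by CRT there is a unique solution modulo M = 5 · 11 · 13 = 715.
Solve pairwise, accumulating the modulus:
  Start with x ≡ 1 (mod 5).
  Combine with x ≡ 9 (mod 11): since gcd(5, 11) = 1, we get a unique residue mod 55.
    Write x = 1 + 5·t and substitute into x ≡ 9 (mod 11): 5·t ≡ 9 − 1 = 8 (mod 11).
    The inverse of 5 mod 11 is 9 (since 5·9 = 45 = 4·11 + 1), so t ≡ 9·8 = 72 ≡ 6 (mod 11).
    Then x = 1 + 5·6 = 31, valid modulo lcm(5, 11) = 55: x ≡ 31 (mod 55).
  Combine with x ≡ 4 (mod 13): since gcd(55, 13) = 1, we get a unique residue mod 715.
    Write x = 31 + 55·t and substitute into x ≡ 4 (mod 13): 55·t ≡ 4 − 31 = -27 (mod 13).
    Reduce coefficients mod 13: 3·t ≡ 12 (mod 13).
    The inverse of 3 mod 13 is 9 (since 3·9 = 27 = 2·13 + 1), so t ≡ 9·12 = 108 ≡ 4 (mod 13).
    Then x = 31 + 55·4 = 251, valid modulo lcm(55, 13) = 715: x ≡ 251 (mod 715).
Verify: 251 mod 5 = 1 ✓, 251 mod 11 = 9 ✓, 251 mod 13 = 4 ✓.

x ≡ 251 (mod 715).


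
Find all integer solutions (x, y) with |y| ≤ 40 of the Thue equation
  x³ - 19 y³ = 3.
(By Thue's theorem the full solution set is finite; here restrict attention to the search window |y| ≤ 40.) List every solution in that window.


The equation is x³ - 19y³ = 3. For fixed y, x³ = 19·y³ + 3, so a solution requires the RHS to be a perfect cube.
Strategy: iterate y from -40 to 40, compute RHS = 19·y³ + 3, and check whether it is a (positive or negative) perfect cube.
Check small values of y:
  y = 0: RHS = 3 is not a perfect cube.
  y = 1: RHS = 22 is not a perfect cube.
  y = -1: RHS = -16 is not a perfect cube.
  y = 2: RHS = 155 is not a perfect cube.
  y = -2: RHS = -149 is not a perfect cube.
  y = 3: RHS = 516 is not a perfect cube.
  y = -3: RHS = -510 is not a perfect cube.
Continuing the search up to |y| = 40 finds no solutions either.
No (x, y) in the scanned range satisfies the equation.

No integer solutions with |y| ≤ 40.


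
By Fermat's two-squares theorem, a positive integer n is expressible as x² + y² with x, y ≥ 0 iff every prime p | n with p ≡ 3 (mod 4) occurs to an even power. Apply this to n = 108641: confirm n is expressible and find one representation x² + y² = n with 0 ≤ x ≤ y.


Step 1: Factor n = 108641 = 13 · 61 · 137.
Step 2: Check the mod-4 condition on each prime factor: 13 ≡ 1 (mod 4), exponent 1; 61 ≡ 1 (mod 4), exponent 1; 137 ≡ 1 (mod 4), exponent 1.
All primes ≡ 3 (mod 4) appear to even exponent (or don't appear), so by the two-squares theorem n IS expressible as a sum of two squares.
Step 3: Build a representation. Here n = 13 · 61 · 137 is a product of primes ≡ 1 (mod 4). Each prime p ≡ 1 (mod 4) is itself a sum of two squares; find a² by testing p − a² for a perfect square:
  13: 13 − 1² = 12, 13 − 2² = 9 = 3² ⇒ 13 = 2² + 3².
  61: 61 − 1² = 60, 61 − 2² = 57, 61 − 3² = 52, 61 − 4² = 45, 61 − 5² = 36 = 6² ⇒ 61 = 5² + 6².
  137: 137 − 1² = 136, 137 − 2² = 133, 137 − 3² = 128, 137 − 4² = 121 = 11² ⇒ 137 = 4² + 11².
  Combine using the Brahmagupta–Fibonacci identity (a² + b²)(c² + d²) = (ac − bd)² + (ad + bc)² = (ac + bd)² + (ad − bc)²:
  13 · 61 = 793: from (2² + 3²)(5² + 6²), take (2·5 − 3·6, 2·6 + 3·5) = (10 − 18, 12 + 15) = (-8, 27); dropping signs (only squares matter) gives (8, 27); check 8² + 27² = 64 + 729 = 793 ✓.
  793 · 137 = 108641: from (8² + 27²)(4² + 11²), take (8·4 − 27·11, 8·11 + 27·4) = (32 − 297, 88 + 108) = (-265, 196); dropping signs (only squares matter) gives (265, 196); check 265² + 196² = 70225 + 38416 = 108641 ✓.
Step 4: Order so x ≤ y and verify: 196² + 265² = 38416 + 70225 = 108641 = n. ✓

n = 108641 = 196² + 265² (one valid representation with x ≤ y).


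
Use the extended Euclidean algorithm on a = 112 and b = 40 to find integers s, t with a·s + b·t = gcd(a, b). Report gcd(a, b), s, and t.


Euclidean algorithm on (112, 40) — divide until remainder is 0:
  112 = 2 · 40 + 32
  40 = 1 · 32 + 8
  32 = 4 · 8 + 0
gcd(112, 40) = 8.
Track Bezout coefficients alongside the remainders: start with r₀ = 112 = a·1 + b·0 (s = 1, t = 0) and r₁ = 40 = a·0 + b·1 (s = 0, t = 1); each new remainder r_{k+1} = r_{k-1} − q_k·r_k inherits s_{k+1} = s_{k-1} − q_k·s_k, t_{k+1} = t_{k-1} − q_k·t_k, so r_k = a·s_k + b·t_k at every step:
  q = 2: r = 32, s = 1 − 2·0 = 1, t = 0 − 2·1 = -2  (check: 112·1 + 40·(-2) = 32)
  q = 1: r = 8, s = 0 − 1·1 = -1, t = 1 − 1·(-2) = 3  (check: 112·(-1) + 40·3 = 8)
The row with r = 8 (the gcd) gives the Bezout coefficients s = -1, t = 3.
Result: 112 · (-1) + 40 · (3) = 8.

gcd(112, 40) = 8; s = -1, t = 3 (check: 112·(-1) + 40·3 = 8).


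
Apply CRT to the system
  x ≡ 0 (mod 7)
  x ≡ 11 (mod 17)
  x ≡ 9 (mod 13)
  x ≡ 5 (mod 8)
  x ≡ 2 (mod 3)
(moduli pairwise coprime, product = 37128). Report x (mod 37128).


Product of moduli M = 7 · 17 · 13 · 8 · 3 = 37128.
Merge one congruence at a time:
  Start: x ≡ 0 (mod 7).
  Combine with x ≡ 11 (mod 17); new modulus lcm = 119.
    Write x = 0 + 7·t and substitute into x ≡ 11 (mod 17): 7·t ≡ 11 − 0 = 11 (mod 17).
    The inverse of 7 mod 17 is 5 (since 7·5 = 35 = 2·17 + 1), so t ≡ 5·11 = 55 ≡ 4 (mod 17).
    Then x = 0 + 7·4 = 28, valid modulo lcm(7, 17) = 119: x ≡ 28 (mod 119).
  Combine with x ≡ 9 (mod 13); new modulus lcm = 1547.
    Write x = 28 + 119·t and substitute into x ≡ 9 (mod 13): 119·t ≡ 9 − 28 = -19 (mod 13).
    Reduce coefficients mod 13: 2·t ≡ 7 (mod 13).
    The inverse of 2 mod 13 is 7 (since 2·7 = 14 = 1·13 + 1), so t ≡ 7·7 = 49 ≡ 10 (mod 13).
    Then x = 28 + 119·10 = 1218, valid modulo lcm(119, 13) = 1547: x ≡ 1218 (mod 1547).
  Combine with x ≡ 5 (mod 8); new modulus lcm = 12376.
    Write x = 1218 + 1547·t and substitute into x ≡ 5 (mod 8): 1547·t ≡ 5 − 1218 = -1213 (mod 8).
    Reduce coefficients mod 8: 3·t ≡ 3 (mod 8).
    The inverse of 3 mod 8 is 3 (since 3·3 = 9 = 1·8 + 1), so t ≡ 3·3 = 9 ≡ 1 (mod 8).
    Then x = 1218 + 1547·1 = 2765, valid modulo lcm(1547, 8) = 12376: x ≡ 2765 (mod 12376).
  Combine with x ≡ 2 (mod 3); new modulus lcm = 37128.
    Write x = 2765 + 12376·t and substitute into x ≡ 2 (mod 3): 12376·t ≡ 2 − 2765 = -2763 (mod 3).
    Reduce coefficients mod 3: 1·t ≡ 0 (mod 3).
    So t ≡ 0 (mod 3).
    Then x = 2765 + 12376·0 = 2765, valid modulo lcm(12376, 3) = 37128: x ≡ 2765 (mod 37128).
Verify against each original: 2765 mod 7 = 0, 2765 mod 17 = 11, 2765 mod 13 = 9, 2765 mod 8 = 5, 2765 mod 3 = 2.

x ≡ 2765 (mod 37128).


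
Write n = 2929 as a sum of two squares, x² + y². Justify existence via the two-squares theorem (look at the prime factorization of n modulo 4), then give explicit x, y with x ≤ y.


Step 1: Factor n = 2929 = 29 · 101.
Step 2: Check the mod-4 condition on each prime factor: 29 ≡ 1 (mod 4), exponent 1; 101 ≡ 1 (mod 4), exponent 1.
All primes ≡ 3 (mod 4) appear to even exponent (or don't appear), so by the two-squares theorem n IS expressible as a sum of two squares.
Step 3: Build a representation. Here n = 29 · 101 is a product of primes ≡ 1 (mod 4). Each prime p ≡ 1 (mod 4) is itself a sum of two squares; find a² by testing p − a² for a perfect square:
  29: 29 − 1² = 28, 29 − 2² = 25 = 5² ⇒ 29 = 2² + 5².
  101: 101 − 1² = 100 = 10² ⇒ 101 = 1² + 10².
  Combine using the Brahmagupta–Fibonacci identity (a² + b²)(c² + d²) = (ac − bd)² + (ad + bc)² = (ac + bd)² + (ad − bc)²:
  29 · 101 = 2929: from (2² + 5²)(1² + 10²), take (2·1 − 5·10, 2·10 + 5·1) = (2 − 50, 20 + 5) = (-48, 25); dropping signs (only squares matter) gives (48, 25); check 48² + 25² = 2304 + 625 = 2929 ✓.
Step 4: Order so x ≤ y and verify: 25² + 48² = 625 + 2304 = 2929 = n. ✓

n = 2929 = 25² + 48² (one valid representation with x ≤ y).


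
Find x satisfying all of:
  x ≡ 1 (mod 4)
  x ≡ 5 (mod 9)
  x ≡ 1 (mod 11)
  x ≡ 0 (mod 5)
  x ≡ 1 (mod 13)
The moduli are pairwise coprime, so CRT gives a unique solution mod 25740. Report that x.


Product of moduli M = 4 · 9 · 11 · 5 · 13 = 25740.
Merge one congruence at a time:
  Start: x ≡ 1 (mod 4).
  Combine with x ≡ 5 (mod 9); new modulus lcm = 36.
    Write x = 1 + 4·t and substitute into x ≡ 5 (mod 9): 4·t ≡ 5 − 1 = 4 (mod 9).
    The inverse of 4 mod 9 is 7 (since 4·7 = 28 = 3·9 + 1), so t ≡ 7·4 = 28 ≡ 1 (mod 9).
    Then x = 1 + 4·1 = 5, valid modulo lcm(4, 9) = 36: x ≡ 5 (mod 36).
  Combine with x ≡ 1 (mod 11); new modulus lcm = 396.
    Write x = 5 + 36·t and substitute into x ≡ 1 (mod 11): 36·t ≡ 1 − 5 = -4 (mod 11).
    Reduce coefficients mod 11: 3·t ≡ 7 (mod 11).
    The inverse of 3 mod 11 is 4 (since 3·4 = 12 = 1·11 + 1), so t ≡ 4·7 = 28 ≡ 6 (mod 11).
    Then x = 5 + 36·6 = 221, valid modulo lcm(36, 11) = 396: x ≡ 221 (mod 396).
  Combine with x ≡ 0 (mod 5); new modulus lcm = 1980.
    Write x = 221 + 396·t and substitute into x ≡ 0 (mod 5): 396·t ≡ 0 − 221 = -221 (mod 5).
    Reduce coefficients mod 5: 1·t ≡ 4 (mod 5).
    So t ≡ 4 (mod 5).
    Then x = 221 + 396·4 = 1805, valid modulo lcm(396, 5) = 1980: x ≡ 1805 (mod 1980).
  Combine with x ≡ 1 (mod 13); new modulus lcm = 25740.
    Write x = 1805 + 1980·t and substitute into x ≡ 1 (mod 13): 1980·t ≡ 1 − 1805 = -1804 (mod 13).
    Reduce coefficients mod 13: 4·t ≡ 3 (mod 13).
    The inverse of 4 mod 13 is 10 (since 4·10 = 40 = 3·13 + 1), so t ≡ 10·3 = 30 ≡ 4 (mod 13).
    Then x = 1805 + 1980·4 = 9725, valid modulo lcm(1980, 13) = 25740: x ≡ 9725 (mod 25740).
Verify against each original: 9725 mod 4 = 1, 9725 mod 9 = 5, 9725 mod 11 = 1, 9725 mod 5 = 0, 9725 mod 13 = 1.

x ≡ 9725 (mod 25740).


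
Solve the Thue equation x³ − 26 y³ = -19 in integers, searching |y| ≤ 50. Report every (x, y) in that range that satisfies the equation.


The equation is x³ - 26y³ = -19. For fixed y, x³ = 26·y³ − 19, so a solution requires the RHS to be a perfect cube.
Strategy: iterate y from -50 to 50, compute RHS = 26·y³ − 19, and check whether it is a (positive or negative) perfect cube.
Check small values of y:
  y = 0: RHS = -19 is not a perfect cube.
  y = 1: RHS = 7 is not a perfect cube.
  y = -1: RHS = -45 is not a perfect cube.
  y = 2: RHS = 189 is not a perfect cube.
  y = -2: RHS = -227 is not a perfect cube.
  y = 3: RHS = 683 is not a perfect cube.
  y = -3: RHS = -721 is not a perfect cube.
Continuing the search up to |y| = 50 finds no solutions either.
No (x, y) in the scanned range satisfies the equation.

No integer solutions with |y| ≤ 50.


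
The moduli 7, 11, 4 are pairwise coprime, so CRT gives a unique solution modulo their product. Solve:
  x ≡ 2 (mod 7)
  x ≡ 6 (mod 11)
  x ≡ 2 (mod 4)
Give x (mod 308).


Moduli 7, 11, 4 are pairwise coprime; by CRT there is a unique solution modulo M = 7 · 11 · 4 = 308.
Solve pairwise, accumulating the modulus:
  Start with x ≡ 2 (mod 7).
  Combine with x ≡ 6 (mod 11): since gcd(7, 11) = 1, we get a unique residue mod 77.
    Write x = 2 + 7·t and substitute into x ≡ 6 (mod 11): 7·t ≡ 6 − 2 = 4 (mod 11).
    The inverse of 7 mod 11 is 8 (since 7·8 = 56 = 5·11 + 1), so t ≡ 8·4 = 32 ≡ 10 (mod 11).
    Then x = 2 + 7·10 = 72, valid modulo lcm(7, 11) = 77: x ≡ 72 (mod 77).
  Combine with x ≡ 2 (mod 4): since gcd(77, 4) = 1, we get a unique residue mod 308.
    Write x = 72 + 77·t and substitute into x ≡ 2 (mod 4): 77·t ≡ 2 − 72 = -70 (mod 4).
    Reduce coefficients mod 4: 1·t ≡ 2 (mod 4).
    So t ≡ 2 (mod 4).
    Then x = 72 + 77·2 = 226, valid modulo lcm(77, 4) = 308: x ≡ 226 (mod 308).
Verify: 226 mod 7 = 2 ✓, 226 mod 11 = 6 ✓, 226 mod 4 = 2 ✓.

x ≡ 226 (mod 308).


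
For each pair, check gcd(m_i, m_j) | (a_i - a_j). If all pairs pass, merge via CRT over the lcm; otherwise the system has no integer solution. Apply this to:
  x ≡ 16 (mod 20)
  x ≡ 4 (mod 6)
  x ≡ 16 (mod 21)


Moduli 20, 6, 21 are not pairwise coprime, so CRT works modulo lcm(m_i) when all pairwise compatibility conditions hold.
Pairwise compatibility: gcd(m_i, m_j) must divide a_i - a_j for every pair.
Merge one congruence at a time:
  Start: x ≡ 16 (mod 20).
  Combine with x ≡ 4 (mod 6): gcd(20, 6) = 2; 4 - 16 = -12, which IS divisible by 2, so compatible.
    Write x = 16 + 20·t and substitute into x ≡ 4 (mod 6): 20·t ≡ 4 − 16 = -12 (mod 6).
    Divide the congruence (and modulus) by g = 2: 10·t ≡ -6 (mod 3).
    Reduce coefficients mod 3: 1·t ≡ 0 (mod 3).
    So t ≡ 0 (mod 3).
    Then x = 16 + 20·0 = 16, valid modulo lcm(20, 6) = 60: x ≡ 16 (mod 60).
  Combine with x ≡ 16 (mod 21): gcd(60, 21) = 3; 16 - 16 = 0, which IS divisible by 3, so compatible.
    Write x = 16 + 60·t and substitute into x ≡ 16 (mod 21): 60·t ≡ 16 − 16 = 0 (mod 21).
    Divide the congruence (and modulus) by g = 3: 20·t ≡ 0 (mod 7).
    Reduce coefficients mod 7: 6·t ≡ 0 (mod 7).
    The inverse of 6 mod 7 is 6 (since 6·6 = 36 = 5·7 + 1), so t ≡ 6·0 = 0 ≡ 0 (mod 7).
    Then x = 16 + 60·0 = 16, valid modulo lcm(60, 21) = 420: x ≡ 16 (mod 420).
Verify: 16 mod 20 = 16, 16 mod 6 = 4, 16 mod 21 = 16.

x ≡ 16 (mod 420).


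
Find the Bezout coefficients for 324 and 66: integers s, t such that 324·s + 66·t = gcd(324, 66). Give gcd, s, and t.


Euclidean algorithm on (324, 66) — divide until remainder is 0:
  324 = 4 · 66 + 60
  66 = 1 · 60 + 6
  60 = 10 · 6 + 0
gcd(324, 66) = 6.
Track Bezout coefficients alongside the remainders: start with r₀ = 324 = a·1 + b·0 (s = 1, t = 0) and r₁ = 66 = a·0 + b·1 (s = 0, t = 1); each new remainder r_{k+1} = r_{k-1} − q_k·r_k inherits s_{k+1} = s_{k-1} − q_k·s_k, t_{k+1} = t_{k-1} − q_k·t_k, so r_k = a·s_k + b·t_k at every step:
  q = 4: r = 60, s = 1 − 4·0 = 1, t = 0 − 4·1 = -4  (check: 324·1 + 66·(-4) = 60)
  q = 1: r = 6, s = 0 − 1·1 = -1, t = 1 − 1·(-4) = 5  (check: 324·(-1) + 66·5 = 6)
The row with r = 6 (the gcd) gives the Bezout coefficients s = -1, t = 5.
Result: 324 · (-1) + 66 · (5) = 6.

gcd(324, 66) = 6; s = -1, t = 5 (check: 324·(-1) + 66·5 = 6).


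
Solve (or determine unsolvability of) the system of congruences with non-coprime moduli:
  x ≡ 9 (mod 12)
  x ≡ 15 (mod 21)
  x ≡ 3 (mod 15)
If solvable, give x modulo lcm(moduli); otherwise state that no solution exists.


Moduli 12, 21, 15 are not pairwise coprime, so CRT works modulo lcm(m_i) when all pairwise compatibility conditions hold.
Pairwise compatibility: gcd(m_i, m_j) must divide a_i - a_j for every pair.
Merge one congruence at a time:
  Start: x ≡ 9 (mod 12).
  Combine with x ≡ 15 (mod 21): gcd(12, 21) = 3; 15 - 9 = 6, which IS divisible by 3, so compatible.
    Write x = 9 + 12·t and substitute into x ≡ 15 (mod 21): 12·t ≡ 15 − 9 = 6 (mod 21).
    Divide the congruence (and modulus) by g = 3: 4·t ≡ 2 (mod 7).
    The inverse of 4 mod 7 is 2 (since 4·2 = 8 = 1·7 + 1), so t ≡ 2·2 = 4 ≡ 4 (mod 7).
    Then x = 9 + 12·4 = 57, valid modulo lcm(12, 21) = 84: x ≡ 57 (mod 84).
  Combine with x ≡ 3 (mod 15): gcd(84, 15) = 3; 3 - 57 = -54, which IS divisible by 3, so compatible.
    Write x = 57 + 84·t and substitute into x ≡ 3 (mod 15): 84·t ≡ 3 − 57 = -54 (mod 15).
    Divide the congruence (and modulus) by g = 3: 28·t ≡ -18 (mod 5).
    Reduce coefficients mod 5: 3·t ≡ 2 (mod 5).
    The inverse of 3 mod 5 is 2 (since 3·2 = 6 = 1·5 + 1), so t ≡ 2·2 = 4 ≡ 4 (mod 5).
    Then x = 57 + 84·4 = 393, valid modulo lcm(84, 15) = 420: x ≡ 393 (mod 420).
Verify: 393 mod 12 = 9, 393 mod 21 = 15, 393 mod 15 = 3.

x ≡ 393 (mod 420).


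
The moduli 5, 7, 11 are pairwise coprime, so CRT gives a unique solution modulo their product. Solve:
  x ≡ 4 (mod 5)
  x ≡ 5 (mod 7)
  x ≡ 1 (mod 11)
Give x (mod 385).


Moduli 5, 7, 11 are pairwise coprime; by CRT there is a unique solution modulo M = 5 · 7 · 11 = 385.
Solve pairwise, accumulating the modulus:
  Start with x ≡ 4 (mod 5).
  Combine with x ≡ 5 (mod 7): since gcd(5, 7) = 1, we get a unique residue mod 35.
    Write x = 4 + 5·t and substitute into x ≡ 5 (mod 7): 5·t ≡ 5 − 4 = 1 (mod 7).
    The inverse of 5 mod 7 is 3 (since 5·3 = 15 = 2·7 + 1), so t ≡ 3·1 = 3 ≡ 3 (mod 7).
    Then x = 4 + 5·3 = 19, valid modulo lcm(5, 7) = 35: x ≡ 19 (mod 35).
  Combine with x ≡ 1 (mod 11): since gcd(35, 11) = 1, we get a unique residue mod 385.
    Write x = 19 + 35·t and substitute into x ≡ 1 (mod 11): 35·t ≡ 1 − 19 = -18 (mod 11).
    Reduce coefficients mod 11: 2·t ≡ 4 (mod 11).
    The inverse of 2 mod 11 is 6 (since 2·6 = 12 = 1·11 + 1), so t ≡ 6·4 = 24 ≡ 2 (mod 11).
    Then x = 19 + 35·2 = 89, valid modulo lcm(35, 11) = 385: x ≡ 89 (mod 385).
Verify: 89 mod 5 = 4 ✓, 89 mod 7 = 5 ✓, 89 mod 11 = 1 ✓.

x ≡ 89 (mod 385).


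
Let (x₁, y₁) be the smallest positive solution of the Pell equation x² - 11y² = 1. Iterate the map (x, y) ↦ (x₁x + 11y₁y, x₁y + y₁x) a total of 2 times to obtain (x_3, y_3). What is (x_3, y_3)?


Step 1: Find the fundamental solution (x₁, y₁) of x² - 11y² = 1.
  Expand √11 as a continued fraction. a₀ = ⌊√11⌋ = 3; iterate m_{k+1} = d_k·a_k − m_k, d_{k+1} = (11 − m_{k+1}²)/d_k, a_{k+1} = ⌊(a₀ + m_{k+1})/d_{k+1}⌋ (starting m₀ = 0, d₀ = 1), with convergents p_k = a_k·p_{k-1} + p_{k-2}, q_k = a_k·q_{k-1} + q_{k-2} (p₋₁ = 1, q₋₁ = 0):
  k = 0: a₀ = 3; p₀/q₀ = 3/1; p₀² − 11·q₀² = 9 − 11 = -2.
  k = 1: m = 3, d = 2, a = ⌊(3 + 3)/2⌋ = 3; p/q = (3·3 + 1)/(3·1 + 0) = 10/3; p² − 11·q² = 100 − 99 = 1.
  The first convergent with p² − 11·q² = 1 gives the fundamental solution (x₁, y₁) = (10, 3).
Step 2: Apply the recurrence (x_{n+1}, y_{n+1}) = (x₁x_n + 11y₁y_n, x₁y_n + y₁x_n) repeatedly.
  From (x_1, y_1) = (10, 3): x_2 = 10·10 + 11·3·3 = 199; y_2 = 10·3 + 3·10 = 60.
  From (x_2, y_2) = (199, 60): x_3 = 10·199 + 11·3·60 = 3970; y_3 = 10·60 + 3·199 = 1197.
Step 3: Verify x_3² - 11·y_3² = 15760900 - 15760899 = 1 (should be 1). ✓

(x_1, y_1) = (10, 3); (x_3, y_3) = (3970, 1197).


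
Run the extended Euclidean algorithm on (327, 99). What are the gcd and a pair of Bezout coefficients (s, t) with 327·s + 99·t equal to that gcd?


Euclidean algorithm on (327, 99) — divide until remainder is 0:
  327 = 3 · 99 + 30
  99 = 3 · 30 + 9
  30 = 3 · 9 + 3
  9 = 3 · 3 + 0
gcd(327, 99) = 3.
Track Bezout coefficients alongside the remainders: start with r₀ = 327 = a·1 + b·0 (s = 1, t = 0) and r₁ = 99 = a·0 + b·1 (s = 0, t = 1); each new remainder r_{k+1} = r_{k-1} − q_k·r_k inherits s_{k+1} = s_{k-1} − q_k·s_k, t_{k+1} = t_{k-1} − q_k·t_k, so r_k = a·s_k + b·t_k at every step:
  q = 3: r = 30, s = 1 − 3·0 = 1, t = 0 − 3·1 = -3  (check: 327·1 + 99·(-3) = 30)
  q = 3: r = 9, s = 0 − 3·1 = -3, t = 1 − 3·(-3) = 10  (check: 327·(-3) + 99·10 = 9)
  q = 3: r = 3, s = 1 − 3·(-3) = 10, t = -3 − 3·10 = -33  (check: 327·10 + 99·(-33) = 3)
The row with r = 3 (the gcd) gives the Bezout coefficients s = 10, t = -33.
Result: 327 · (10) + 99 · (-33) = 3.

gcd(327, 99) = 3; s = 10, t = -33 (check: 327·10 + 99·(-33) = 3).


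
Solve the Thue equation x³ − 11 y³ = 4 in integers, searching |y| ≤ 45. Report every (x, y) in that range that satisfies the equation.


The equation is x³ - 11y³ = 4. For fixed y, x³ = 11·y³ + 4, so a solution requires the RHS to be a perfect cube.
Strategy: iterate y from -45 to 45, compute RHS = 11·y³ + 4, and check whether it is a (positive or negative) perfect cube.
Check small values of y:
  y = 0: RHS = 4 is not a perfect cube.
  y = 1: RHS = 15 is not a perfect cube.
  y = -1: RHS = -7 is not a perfect cube.
  y = 2: RHS = 92 is not a perfect cube.
  y = -2: RHS = -84 is not a perfect cube.
  y = 3: RHS = 301 is not a perfect cube.
  y = -3: RHS = -293 is not a perfect cube.
Continuing the search up to |y| = 45 finds no solutions either.
No (x, y) in the scanned range satisfies the equation.

No integer solutions with |y| ≤ 45.


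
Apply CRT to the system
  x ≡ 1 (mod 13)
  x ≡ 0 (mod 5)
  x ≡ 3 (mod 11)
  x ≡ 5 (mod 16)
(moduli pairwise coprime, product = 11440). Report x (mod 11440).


Product of moduli M = 13 · 5 · 11 · 16 = 11440.
Merge one congruence at a time:
  Start: x ≡ 1 (mod 13).
  Combine with x ≡ 0 (mod 5); new modulus lcm = 65.
    Write x = 1 + 13·t and substitute into x ≡ 0 (mod 5): 13·t ≡ 0 − 1 = -1 (mod 5).
    Reduce coefficients mod 5: 3·t ≡ 4 (mod 5).
    The inverse of 3 mod 5 is 2 (since 3·2 = 6 = 1·5 + 1), so t ≡ 2·4 = 8 ≡ 3 (mod 5).
    Then x = 1 + 13·3 = 40, valid modulo lcm(13, 5) = 65: x ≡ 40 (mod 65).
  Combine with x ≡ 3 (mod 11); new modulus lcm = 715.
    Write x = 40 + 65·t and substitute into x ≡ 3 (mod 11): 65·t ≡ 3 − 40 = -37 (mod 11).
    Reduce coefficients mod 11: 10·t ≡ 7 (mod 11).
    The inverse of 10 mod 11 is 10 (since 10·10 = 100 = 9·11 + 1), so t ≡ 10·7 = 70 ≡ 4 (mod 11).
    Then x = 40 + 65·4 = 300, valid modulo lcm(65, 11) = 715: x ≡ 300 (mod 715).
  Combine with x ≡ 5 (mod 16); new modulus lcm = 11440.
    Write x = 300 + 715·t and substitute into x ≡ 5 (mod 16): 715·t ≡ 5 − 300 = -295 (mod 16).
    Reduce coefficients mod 16: 11·t ≡ 9 (mod 16).
    The inverse of 11 mod 16 is 3 (since 11·3 = 33 = 2·16 + 1), so t ≡ 3·9 = 27 ≡ 11 (mod 16).
    Then x = 300 + 715·11 = 8165, valid modulo lcm(715, 16) = 11440: x ≡ 8165 (mod 11440).
Verify against each original: 8165 mod 13 = 1, 8165 mod 5 = 0, 8165 mod 11 = 3, 8165 mod 16 = 5.

x ≡ 8165 (mod 11440).


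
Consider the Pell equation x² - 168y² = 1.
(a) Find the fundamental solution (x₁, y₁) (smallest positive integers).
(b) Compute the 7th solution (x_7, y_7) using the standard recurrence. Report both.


Step 1: Find the fundamental solution (x₁, y₁) of x² - 168y² = 1.
  Expand √168 as a continued fraction. a₀ = ⌊√168⌋ = 12; iterate m_{k+1} = d_k·a_k − m_k, d_{k+1} = (168 − m_{k+1}²)/d_k, a_{k+1} = ⌊(a₀ + m_{k+1})/d_{k+1}⌋ (starting m₀ = 0, d₀ = 1), with convergents p_k = a_k·p_{k-1} + p_{k-2}, q_k = a_k·q_{k-1} + q_{k-2} (p₋₁ = 1, q₋₁ = 0):
  k = 0: a₀ = 12; p₀/q₀ = 12/1; p₀² − 168·q₀² = 144 − 168 = -24.
  k = 1: m = 12, d = 24, a = ⌊(12 + 12)/24⌋ = 1; p/q = (1·12 + 1)/(1·1 + 0) = 13/1; p² − 168·q² = 169 − 168 = 1.
  The first convergent with p² − 168·q² = 1 gives the fundamental solution (x₁, y₁) = (13, 1).
Step 2: Apply the recurrence (x_{n+1}, y_{n+1}) = (x₁x_n + 168y₁y_n, x₁y_n + y₁x_n) repeatedly.
  From (x_1, y_1) = (13, 1): x_2 = 13·13 + 168·1·1 = 337; y_2 = 13·1 + 1·13 = 26.
  From (x_2, y_2) = (337, 26): x_3 = 13·337 + 168·1·26 = 8749; y_3 = 13·26 + 1·337 = 675.
  From (x_3, y_3) = (8749, 675): x_4 = 13·8749 + 168·1·675 = 227137; y_4 = 13·675 + 1·8749 = 17524.
  From (x_4, y_4) = (227137, 17524): x_5 = 13·227137 + 168·1·17524 = 5896813; y_5 = 13·17524 + 1·227137 = 454949.
  From (x_5, y_5) = (5896813, 454949): x_6 = 13·5896813 + 168·1·454949 = 153090001; y_6 = 13·454949 + 1·5896813 = 11811150.
  From (x_6, y_6) = (153090001, 11811150): x_7 = 13·153090001 + 168·1·11811150 = 3974443213; y_7 = 13·11811150 + 1·153090001 = 306634951.
Step 3: Verify x_7² - 168·y_7² = 15796198853361763369 - 15796198853361763368 = 1 (should be 1). ✓

(x_1, y_1) = (13, 1); (x_7, y_7) = (3974443213, 306634951).


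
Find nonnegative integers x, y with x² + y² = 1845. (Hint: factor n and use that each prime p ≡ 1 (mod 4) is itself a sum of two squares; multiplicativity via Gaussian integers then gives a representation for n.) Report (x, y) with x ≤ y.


Step 1: Factor n = 1845 = 3^2 · 5 · 41.
Step 2: Check the mod-4 condition on each prime factor: 3 ≡ 3 (mod 4), exponent 2 (must be even); 5 ≡ 1 (mod 4), exponent 1; 41 ≡ 1 (mod 4), exponent 1.
All primes ≡ 3 (mod 4) appear to even exponent (or don't appear), so by the two-squares theorem n IS expressible as a sum of two squares.
Step 3: Build a representation. Group n = k² · m with k = 3 and m = 5 · 41 = 205 (a product of primes ≡ 1 (mod 4)); a representation of m scales to one of n via (k·x)² + (k·y)² = k²(x² + y²). Each prime p ≡ 1 (mod 4) is itself a sum of two squares; find a² by testing p − a² for a perfect square:
  5: 5 − 1² = 4 = 2² ⇒ 5 = 1² + 2².
  41: 41 − 1² = 40, 41 − 2² = 37, 41 − 3² = 32, 41 − 4² = 25 = 5² ⇒ 41 = 4² + 5².
  Combine using the Brahmagupta–Fibonacci identity (a² + b²)(c² + d²) = (ac − bd)² + (ad + bc)² = (ac + bd)² + (ad − bc)²:
  5 · 41 = 205: from (1² + 2²)(4² + 5²), take (1·4 − 2·5, 1·5 + 2·4) = (4 − 10, 5 + 8) = (-6, 13); dropping signs (only squares matter) gives (6, 13); check 6² + 13² = 36 + 169 = 205 ✓.
  Scale by k = 3: (3·6, 3·13) = (18, 39).
Step 4: Order so x ≤ y and verify: 18² + 39² = 324 + 1521 = 1845 = n. ✓

n = 1845 = 18² + 39² (one valid representation with x ≤ y).


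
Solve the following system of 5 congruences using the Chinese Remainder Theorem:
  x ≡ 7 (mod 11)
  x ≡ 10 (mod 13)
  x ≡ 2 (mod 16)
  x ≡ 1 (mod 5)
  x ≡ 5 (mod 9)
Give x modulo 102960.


Product of moduli M = 11 · 13 · 16 · 5 · 9 = 102960.
Merge one congruence at a time:
  Start: x ≡ 7 (mod 11).
  Combine with x ≡ 10 (mod 13); new modulus lcm = 143.
    Write x = 7 + 11·t and substitute into x ≡ 10 (mod 13): 11·t ≡ 10 − 7 = 3 (mod 13).
    The inverse of 11 mod 13 is 6 (since 11·6 = 66 = 5·13 + 1), so t ≡ 6·3 = 18 ≡ 5 (mod 13).
    Then x = 7 + 11·5 = 62, valid modulo lcm(11, 13) = 143: x ≡ 62 (mod 143).
  Combine with x ≡ 2 (mod 16); new modulus lcm = 2288.
    Write x = 62 + 143·t and substitute into x ≡ 2 (mod 16): 143·t ≡ 2 − 62 = -60 (mod 16).
    Reduce coefficients mod 16: 15·t ≡ 4 (mod 16).
    The inverse of 15 mod 16 is 15 (since 15·15 = 225 = 14·16 + 1), so t ≡ 15·4 = 60 ≡ 12 (mod 16).
    Then x = 62 + 143·12 = 1778, valid modulo lcm(143, 16) = 2288: x ≡ 1778 (mod 2288).
  Combine with x ≡ 1 (mod 5); new modulus lcm = 11440.
    Write x = 1778 + 2288·t and substitute into x ≡ 1 (mod 5): 2288·t ≡ 1 − 1778 = -1777 (mod 5).
    Reduce coefficients mod 5: 3·t ≡ 3 (mod 5).
    The inverse of 3 mod 5 is 2 (since 3·2 = 6 = 1·5 + 1), so t ≡ 2·3 = 6 ≡ 1 (mod 5).
    Then x = 1778 + 2288·1 = 4066, valid modulo lcm(2288, 5) = 11440: x ≡ 4066 (mod 11440).
  Combine with x ≡ 5 (mod 9); new modulus lcm = 102960.
    Write x = 4066 + 11440·t and substitute into x ≡ 5 (mod 9): 11440·t ≡ 5 − 4066 = -4061 (mod 9).
    Reduce coefficients mod 9: 1·t ≡ 7 (mod 9).
    So t ≡ 7 (mod 9).
    Then x = 4066 + 11440·7 = 84146, valid modulo lcm(11440, 9) = 102960: x ≡ 84146 (mod 102960).
Verify against each original: 84146 mod 11 = 7, 84146 mod 13 = 10, 84146 mod 16 = 2, 84146 mod 5 = 1, 84146 mod 9 = 5.

x ≡ 84146 (mod 102960).
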